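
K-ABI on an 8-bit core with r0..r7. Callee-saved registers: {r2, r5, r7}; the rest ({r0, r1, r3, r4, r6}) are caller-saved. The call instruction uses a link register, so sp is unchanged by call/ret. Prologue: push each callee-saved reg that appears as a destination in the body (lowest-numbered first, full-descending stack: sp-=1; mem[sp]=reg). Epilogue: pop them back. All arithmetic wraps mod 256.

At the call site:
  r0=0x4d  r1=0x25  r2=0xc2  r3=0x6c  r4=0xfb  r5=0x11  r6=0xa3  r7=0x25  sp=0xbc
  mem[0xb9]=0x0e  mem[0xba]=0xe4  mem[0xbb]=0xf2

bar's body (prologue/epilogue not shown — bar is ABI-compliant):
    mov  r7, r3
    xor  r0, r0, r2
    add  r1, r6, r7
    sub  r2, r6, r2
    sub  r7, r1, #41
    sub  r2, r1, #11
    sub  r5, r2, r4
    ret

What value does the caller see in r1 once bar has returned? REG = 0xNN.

prologue: push r2 → mem[0xbb]=0xc2, sp=0xbb
prologue: push r5 → mem[0xba]=0x11, sp=0xba
prologue: push r7 → mem[0xb9]=0x25, sp=0xb9
body[0] mov  r7, r3 → r7=0x6c
body[1] xor  r0, r0, r2 → r0=0x8f
body[2] add  r1, r6, r7 → r1=0x0f
body[3] sub  r2, r6, r2 → r2=0xe1
body[4] sub  r7, r1, #41 → r7=0xe6
body[5] sub  r2, r1, #11 → r2=0x04
body[6] sub  r5, r2, r4 → r5=0x09
epilogue: pop r7=0x25, sp=0xba
epilogue: pop r5=0x11, sp=0xbb
epilogue: pop r2=0xc2, sp=0xbc
r1 is caller-saved → body value

REG = 0x0f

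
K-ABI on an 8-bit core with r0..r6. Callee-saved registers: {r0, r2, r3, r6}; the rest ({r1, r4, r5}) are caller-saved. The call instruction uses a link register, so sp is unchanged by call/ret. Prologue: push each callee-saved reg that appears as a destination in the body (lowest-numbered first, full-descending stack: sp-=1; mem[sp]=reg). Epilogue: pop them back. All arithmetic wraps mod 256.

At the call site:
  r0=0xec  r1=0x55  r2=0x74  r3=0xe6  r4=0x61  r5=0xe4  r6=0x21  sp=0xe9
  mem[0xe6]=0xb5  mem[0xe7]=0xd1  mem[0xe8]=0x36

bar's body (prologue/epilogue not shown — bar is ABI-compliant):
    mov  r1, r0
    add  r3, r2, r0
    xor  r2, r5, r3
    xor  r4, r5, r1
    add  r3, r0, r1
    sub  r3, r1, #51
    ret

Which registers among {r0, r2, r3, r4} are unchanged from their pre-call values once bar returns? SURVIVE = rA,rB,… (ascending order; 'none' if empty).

prologue: push r2 -> mem[0xe8]=0x74, sp=0xe8
prologue: push r3 -> mem[0xe7]=0xe6, sp=0xe7
body[0] mov  r1, r0 -> r1=0xec
body[1] add  r3, r2, r0 -> r3=0x60
body[2] xor  r2, r5, r3 -> r2=0x84
body[3] xor  r4, r5, r1 -> r4=0x08
body[4] add  r3, r0, r1 -> r3=0xd8
body[5] sub  r3, r1, #51 -> r3=0xb9
epilogue: pop r3=0xe6, sp=0xe8
epilogue: pop r2=0x74, sp=0xe9
r0: callee-saved, written=False
r2: callee-saved, written=True
r3: callee-saved, written=True
r4: caller-saved, written=True

SURVIVE = r0,r2,r3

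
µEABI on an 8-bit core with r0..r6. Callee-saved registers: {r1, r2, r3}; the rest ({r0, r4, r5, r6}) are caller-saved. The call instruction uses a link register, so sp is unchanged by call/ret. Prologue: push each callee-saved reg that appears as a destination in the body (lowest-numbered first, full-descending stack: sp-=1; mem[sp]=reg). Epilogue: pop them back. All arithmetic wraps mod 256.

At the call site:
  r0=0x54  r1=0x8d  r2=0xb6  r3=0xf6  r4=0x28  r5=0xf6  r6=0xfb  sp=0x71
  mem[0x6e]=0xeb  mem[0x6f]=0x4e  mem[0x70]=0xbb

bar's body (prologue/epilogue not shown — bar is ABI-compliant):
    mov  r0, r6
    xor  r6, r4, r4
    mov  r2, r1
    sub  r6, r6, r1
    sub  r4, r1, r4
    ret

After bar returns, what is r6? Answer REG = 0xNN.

prologue: push r2 -> mem[0x70]=0xb6, sp=0x70
body[0] mov  r0, r6 -> r0=0xfb
body[1] xor  r6, r4, r4 -> r6=0x00
body[2] mov  r2, r1 -> r2=0x8d
body[3] sub  r6, r6, r1 -> r6=0x73
body[4] sub  r4, r1, r4 -> r4=0x65
epilogue: pop r2=0xb6, sp=0x71
r6 is caller-saved -> body value

REG = 0x73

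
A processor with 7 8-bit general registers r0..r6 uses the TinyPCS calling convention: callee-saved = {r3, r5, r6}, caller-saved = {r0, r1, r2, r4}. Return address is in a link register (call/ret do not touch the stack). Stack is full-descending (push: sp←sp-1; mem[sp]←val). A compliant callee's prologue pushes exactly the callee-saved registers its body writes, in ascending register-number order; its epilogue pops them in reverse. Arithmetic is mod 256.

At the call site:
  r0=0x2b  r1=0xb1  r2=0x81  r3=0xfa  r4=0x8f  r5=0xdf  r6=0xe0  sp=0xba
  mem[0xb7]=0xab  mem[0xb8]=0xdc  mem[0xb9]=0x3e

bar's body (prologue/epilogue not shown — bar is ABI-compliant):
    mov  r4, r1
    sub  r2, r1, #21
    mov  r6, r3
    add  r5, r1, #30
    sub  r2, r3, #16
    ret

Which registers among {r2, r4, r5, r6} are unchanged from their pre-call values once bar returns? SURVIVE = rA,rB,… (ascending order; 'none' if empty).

prologue: push r5 -> mem[0xb9]=0xdf, sp=0xb9
prologue: push r6 -> mem[0xb8]=0xe0, sp=0xb8
body[0] mov  r4, r1 -> r4=0xb1
body[1] sub  r2, r1, #21 -> r2=0x9c
body[2] mov  r6, r3 -> r6=0xfa
body[3] add  r5, r1, #30 -> r5=0xcf
body[4] sub  r2, r3, #16 -> r2=0xea
epilogue: pop r6=0xe0, sp=0xb9
epilogue: pop r5=0xdf, sp=0xba
r2: caller-saved, written=True
r4: caller-saved, written=True
r5: callee-saved, written=True
r6: callee-saved, written=True

SURVIVE = r5,r6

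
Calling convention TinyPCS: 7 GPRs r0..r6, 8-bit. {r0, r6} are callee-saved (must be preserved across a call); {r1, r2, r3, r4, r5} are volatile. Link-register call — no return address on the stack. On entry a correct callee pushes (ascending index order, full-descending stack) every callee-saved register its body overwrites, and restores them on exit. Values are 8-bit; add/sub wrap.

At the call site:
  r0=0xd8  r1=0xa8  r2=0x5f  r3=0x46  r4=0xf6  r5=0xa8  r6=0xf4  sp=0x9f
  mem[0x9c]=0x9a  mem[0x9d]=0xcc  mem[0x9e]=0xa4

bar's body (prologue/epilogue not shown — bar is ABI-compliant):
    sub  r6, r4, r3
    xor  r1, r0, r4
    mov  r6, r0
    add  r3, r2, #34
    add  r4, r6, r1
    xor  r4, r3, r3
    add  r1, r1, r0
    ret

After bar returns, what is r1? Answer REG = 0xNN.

REG = 0x06

prologue: push r6 → mem[0x9e]=0xf4, sp=0x9e
body[0] sub  r6, r4, r3 → r6=0xb0
body[1] xor  r1, r0, r4 → r1=0x2e
body[2] mov  r6, r0 → r6=0xd8
body[3] add  r3, r2, #34 → r3=0x81
body[4] add  r4, r6, r1 → r4=0x06
body[5] xor  r4, r3, r3 → r4=0x00
body[6] add  r1, r1, r0 → r1=0x06
epilogue: pop r6=0xf4, sp=0x9f
r1 is caller-saved → body value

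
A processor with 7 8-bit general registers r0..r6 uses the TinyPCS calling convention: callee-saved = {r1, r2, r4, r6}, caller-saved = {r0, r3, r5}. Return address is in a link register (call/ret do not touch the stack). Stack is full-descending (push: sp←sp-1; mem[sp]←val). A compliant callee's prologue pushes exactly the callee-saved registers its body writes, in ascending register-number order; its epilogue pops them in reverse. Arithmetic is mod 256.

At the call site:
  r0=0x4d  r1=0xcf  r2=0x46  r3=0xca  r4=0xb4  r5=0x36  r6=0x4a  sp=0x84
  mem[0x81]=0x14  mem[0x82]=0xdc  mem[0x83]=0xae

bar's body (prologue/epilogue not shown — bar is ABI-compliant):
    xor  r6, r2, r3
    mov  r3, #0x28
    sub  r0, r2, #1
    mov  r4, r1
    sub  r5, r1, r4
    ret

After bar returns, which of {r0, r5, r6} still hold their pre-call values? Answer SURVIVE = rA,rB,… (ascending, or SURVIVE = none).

SURVIVE = r6

prologue: push r4 -> mem[0x83]=0xb4, sp=0x83
prologue: push r6 -> mem[0x82]=0x4a, sp=0x82
body[0] xor  r6, r2, r3 -> r6=0x8c
body[1] mov  r3, #0x28 -> r3=0x28
body[2] sub  r0, r2, #1 -> r0=0x45
body[3] mov  r4, r1 -> r4=0xcf
body[4] sub  r5, r1, r4 -> r5=0x00
epilogue: pop r6=0x4a, sp=0x83
epilogue: pop r4=0xb4, sp=0x84
r0: caller-saved, written=True
r5: caller-saved, written=True
r6: callee-saved, written=True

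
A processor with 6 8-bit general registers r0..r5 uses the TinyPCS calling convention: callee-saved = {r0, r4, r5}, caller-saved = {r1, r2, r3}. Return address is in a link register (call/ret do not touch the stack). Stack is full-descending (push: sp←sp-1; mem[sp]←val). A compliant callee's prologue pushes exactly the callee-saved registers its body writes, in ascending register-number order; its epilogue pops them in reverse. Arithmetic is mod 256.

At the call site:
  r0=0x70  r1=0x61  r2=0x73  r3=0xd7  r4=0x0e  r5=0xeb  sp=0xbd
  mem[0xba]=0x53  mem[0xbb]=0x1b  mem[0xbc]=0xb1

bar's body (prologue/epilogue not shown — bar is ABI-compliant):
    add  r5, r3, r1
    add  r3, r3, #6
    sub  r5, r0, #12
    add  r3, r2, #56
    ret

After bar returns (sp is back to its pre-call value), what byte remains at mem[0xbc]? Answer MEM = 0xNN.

prologue: push r5 → mem[0xbc]=0xeb, sp=0xbc
body[0] add  r5, r3, r1 → r5=0x38
body[1] add  r3, r3, #6 → r3=0xdd
body[2] sub  r5, r0, #12 → r5=0x64
body[3] add  r3, r2, #56 → r3=0xab
epilogue: pop r5=0xeb, sp=0xbd
prologue pushed ['r5'] at ['0xbc']

MEM = 0xeb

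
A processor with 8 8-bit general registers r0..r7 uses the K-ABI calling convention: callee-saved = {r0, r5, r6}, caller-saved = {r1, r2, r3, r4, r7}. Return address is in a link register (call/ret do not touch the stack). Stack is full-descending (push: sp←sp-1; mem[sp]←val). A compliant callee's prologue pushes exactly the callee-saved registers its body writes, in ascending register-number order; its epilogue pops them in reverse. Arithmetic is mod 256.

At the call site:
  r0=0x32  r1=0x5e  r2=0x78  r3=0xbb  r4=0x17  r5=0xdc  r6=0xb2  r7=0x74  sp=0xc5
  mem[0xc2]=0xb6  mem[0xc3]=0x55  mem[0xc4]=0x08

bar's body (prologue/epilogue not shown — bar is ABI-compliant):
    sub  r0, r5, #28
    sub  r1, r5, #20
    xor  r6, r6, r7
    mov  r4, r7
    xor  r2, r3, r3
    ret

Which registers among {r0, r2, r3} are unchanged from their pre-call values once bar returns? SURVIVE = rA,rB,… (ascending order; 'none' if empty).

prologue: push r0 -> mem[0xc4]=0x32, sp=0xc4
prologue: push r6 -> mem[0xc3]=0xb2, sp=0xc3
body[0] sub  r0, r5, #28 -> r0=0xc0
body[1] sub  r1, r5, #20 -> r1=0xc8
body[2] xor  r6, r6, r7 -> r6=0xc6
body[3] mov  r4, r7 -> r4=0x74
body[4] xor  r2, r3, r3 -> r2=0x00
epilogue: pop r6=0xb2, sp=0xc4
epilogue: pop r0=0x32, sp=0xc5
r0: callee-saved, written=True
r2: caller-saved, written=True
r3: caller-saved, written=False

SURVIVE = r0,r3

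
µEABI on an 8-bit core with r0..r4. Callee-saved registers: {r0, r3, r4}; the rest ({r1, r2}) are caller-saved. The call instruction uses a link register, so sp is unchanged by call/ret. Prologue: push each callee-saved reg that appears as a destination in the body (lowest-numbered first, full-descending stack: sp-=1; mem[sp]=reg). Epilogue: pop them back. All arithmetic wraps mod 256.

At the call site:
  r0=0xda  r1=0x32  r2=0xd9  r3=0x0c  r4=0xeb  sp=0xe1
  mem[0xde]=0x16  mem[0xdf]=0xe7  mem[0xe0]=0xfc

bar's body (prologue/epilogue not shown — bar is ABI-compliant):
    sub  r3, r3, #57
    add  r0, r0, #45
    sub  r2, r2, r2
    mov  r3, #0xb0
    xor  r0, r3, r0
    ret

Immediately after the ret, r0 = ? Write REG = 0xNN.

REG = 0xda

prologue: push r0 -> mem[0xe0]=0xda, sp=0xe0
prologue: push r3 -> mem[0xdf]=0x0c, sp=0xdf
body[0] sub  r3, r3, #57 -> r3=0xd3
body[1] add  r0, r0, #45 -> r0=0x07
body[2] sub  r2, r2, r2 -> r2=0x00
body[3] mov  r3, #0xb0 -> r3=0xb0
body[4] xor  r0, r3, r0 -> r0=0xb7
epilogue: pop r3=0x0c, sp=0xe0
epilogue: pop r0=0xda, sp=0xe1
r0 is callee-saved -> restored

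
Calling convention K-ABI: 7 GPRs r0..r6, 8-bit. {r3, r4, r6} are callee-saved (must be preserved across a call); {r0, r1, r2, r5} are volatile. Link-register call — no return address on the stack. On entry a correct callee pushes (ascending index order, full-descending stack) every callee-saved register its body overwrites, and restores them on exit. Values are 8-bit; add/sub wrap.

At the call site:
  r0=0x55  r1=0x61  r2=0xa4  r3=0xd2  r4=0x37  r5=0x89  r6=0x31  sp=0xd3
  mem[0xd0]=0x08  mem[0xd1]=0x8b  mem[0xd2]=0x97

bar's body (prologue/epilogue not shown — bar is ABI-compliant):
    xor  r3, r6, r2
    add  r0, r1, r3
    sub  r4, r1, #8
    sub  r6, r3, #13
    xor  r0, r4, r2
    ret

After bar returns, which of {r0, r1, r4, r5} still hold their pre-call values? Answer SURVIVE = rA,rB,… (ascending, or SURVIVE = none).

SURVIVE = r1,r4,r5

prologue: push r3 -> mem[0xd2]=0xd2, sp=0xd2
prologue: push r4 -> mem[0xd1]=0x37, sp=0xd1
prologue: push r6 -> mem[0xd0]=0x31, sp=0xd0
body[0] xor  r3, r6, r2 -> r3=0x95
body[1] add  r0, r1, r3 -> r0=0xf6
body[2] sub  r4, r1, #8 -> r4=0x59
body[3] sub  r6, r3, #13 -> r6=0x88
body[4] xor  r0, r4, r2 -> r0=0xfd
epilogue: pop r6=0x31, sp=0xd1
epilogue: pop r4=0x37, sp=0xd2
epilogue: pop r3=0xd2, sp=0xd3
r0: caller-saved, written=True
r1: caller-saved, written=False
r4: callee-saved, written=True
r5: caller-saved, written=False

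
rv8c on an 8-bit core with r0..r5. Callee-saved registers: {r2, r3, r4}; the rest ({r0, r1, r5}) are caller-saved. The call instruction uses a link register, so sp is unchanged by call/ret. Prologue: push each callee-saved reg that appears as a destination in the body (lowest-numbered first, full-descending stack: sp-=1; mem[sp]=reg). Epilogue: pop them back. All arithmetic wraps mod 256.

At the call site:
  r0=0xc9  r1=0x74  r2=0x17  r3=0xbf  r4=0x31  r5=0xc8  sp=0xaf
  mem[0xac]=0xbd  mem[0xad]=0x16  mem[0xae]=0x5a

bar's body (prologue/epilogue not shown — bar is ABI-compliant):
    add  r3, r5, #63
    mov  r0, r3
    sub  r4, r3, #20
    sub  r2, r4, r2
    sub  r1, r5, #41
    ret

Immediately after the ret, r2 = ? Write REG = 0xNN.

REG = 0x17

prologue: push r2 → mem[0xae]=0x17, sp=0xae
prologue: push r3 → mem[0xad]=0xbf, sp=0xad
prologue: push r4 → mem[0xac]=0x31, sp=0xac
body[0] add  r3, r5, #63 → r3=0x07
body[1] mov  r0, r3 → r0=0x07
body[2] sub  r4, r3, #20 → r4=0xf3
body[3] sub  r2, r4, r2 → r2=0xdc
body[4] sub  r1, r5, #41 → r1=0x9f
epilogue: pop r4=0x31, sp=0xad
epilogue: pop r3=0xbf, sp=0xae
epilogue: pop r2=0x17, sp=0xaf
r2 is callee-saved → restored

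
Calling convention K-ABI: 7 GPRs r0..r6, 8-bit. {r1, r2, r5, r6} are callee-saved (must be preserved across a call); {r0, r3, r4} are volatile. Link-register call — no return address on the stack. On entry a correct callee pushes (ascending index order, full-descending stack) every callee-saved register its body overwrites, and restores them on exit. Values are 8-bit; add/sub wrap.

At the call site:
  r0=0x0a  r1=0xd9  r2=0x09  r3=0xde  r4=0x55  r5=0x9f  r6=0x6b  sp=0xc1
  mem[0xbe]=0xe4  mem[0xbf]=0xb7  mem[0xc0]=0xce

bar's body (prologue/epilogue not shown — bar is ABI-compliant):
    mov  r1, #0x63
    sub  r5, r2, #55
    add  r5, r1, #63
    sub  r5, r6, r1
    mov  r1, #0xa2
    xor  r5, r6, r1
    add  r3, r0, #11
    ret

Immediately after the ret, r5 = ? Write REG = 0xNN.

REG = 0x9f

prologue: push r1 → mem[0xc0]=0xd9, sp=0xc0
prologue: push r5 → mem[0xbf]=0x9f, sp=0xbf
body[0] mov  r1, #0x63 → r1=0x63
body[1] sub  r5, r2, #55 → r5=0xd2
body[2] add  r5, r1, #63 → r5=0xa2
body[3] sub  r5, r6, r1 → r5=0x08
body[4] mov  r1, #0xa2 → r1=0xa2
body[5] xor  r5, r6, r1 → r5=0xc9
body[6] add  r3, r0, #11 → r3=0x15
epilogue: pop r5=0x9f, sp=0xc0
epilogue: pop r1=0xd9, sp=0xc1
r5 is callee-saved → restored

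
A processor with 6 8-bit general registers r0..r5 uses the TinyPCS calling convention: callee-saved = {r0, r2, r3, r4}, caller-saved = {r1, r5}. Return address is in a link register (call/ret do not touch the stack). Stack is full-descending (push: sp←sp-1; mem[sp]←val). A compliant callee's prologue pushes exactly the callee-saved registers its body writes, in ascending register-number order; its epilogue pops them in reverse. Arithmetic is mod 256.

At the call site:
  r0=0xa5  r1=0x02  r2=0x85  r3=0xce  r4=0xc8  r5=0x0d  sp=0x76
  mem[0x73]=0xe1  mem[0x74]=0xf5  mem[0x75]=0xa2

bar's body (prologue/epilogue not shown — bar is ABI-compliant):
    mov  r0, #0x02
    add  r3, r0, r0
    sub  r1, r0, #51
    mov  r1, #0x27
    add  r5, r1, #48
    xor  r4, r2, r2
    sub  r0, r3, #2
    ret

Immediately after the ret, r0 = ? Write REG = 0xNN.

REG = 0xa5

prologue: push r0 -> mem[0x75]=0xa5, sp=0x75
prologue: push r3 -> mem[0x74]=0xce, sp=0x74
prologue: push r4 -> mem[0x73]=0xc8, sp=0x73
body[0] mov  r0, #0x02 -> r0=0x02
body[1] add  r3, r0, r0 -> r3=0x04
body[2] sub  r1, r0, #51 -> r1=0xcf
body[3] mov  r1, #0x27 -> r1=0x27
body[4] add  r5, r1, #48 -> r5=0x57
body[5] xor  r4, r2, r2 -> r4=0x00
body[6] sub  r0, r3, #2 -> r0=0x02
epilogue: pop r4=0xc8, sp=0x74
epilogue: pop r3=0xce, sp=0x75
epilogue: pop r0=0xa5, sp=0x76
r0 is callee-saved -> restored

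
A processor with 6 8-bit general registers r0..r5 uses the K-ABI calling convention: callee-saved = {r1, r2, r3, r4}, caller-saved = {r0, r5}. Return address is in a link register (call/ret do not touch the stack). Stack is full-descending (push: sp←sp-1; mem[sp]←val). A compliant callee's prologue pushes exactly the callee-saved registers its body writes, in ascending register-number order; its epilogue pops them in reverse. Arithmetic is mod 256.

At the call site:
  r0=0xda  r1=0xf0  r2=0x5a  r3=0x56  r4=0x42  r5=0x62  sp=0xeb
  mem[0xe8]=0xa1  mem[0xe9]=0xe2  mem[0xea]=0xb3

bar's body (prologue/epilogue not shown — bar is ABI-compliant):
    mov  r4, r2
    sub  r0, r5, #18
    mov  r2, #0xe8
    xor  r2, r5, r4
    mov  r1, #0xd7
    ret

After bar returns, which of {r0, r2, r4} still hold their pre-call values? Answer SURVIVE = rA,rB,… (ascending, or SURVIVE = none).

SURVIVE = r2,r4

prologue: push r1 -> mem[0xea]=0xf0, sp=0xea
prologue: push r2 -> mem[0xe9]=0x5a, sp=0xe9
prologue: push r4 -> mem[0xe8]=0x42, sp=0xe8
body[0] mov  r4, r2 -> r4=0x5a
body[1] sub  r0, r5, #18 -> r0=0x50
body[2] mov  r2, #0xe8 -> r2=0xe8
body[3] xor  r2, r5, r4 -> r2=0x38
body[4] mov  r1, #0xd7 -> r1=0xd7
epilogue: pop r4=0x42, sp=0xe9
epilogue: pop r2=0x5a, sp=0xea
epilogue: pop r1=0xf0, sp=0xeb
r0: caller-saved, written=True
r2: callee-saved, written=True
r4: callee-saved, written=True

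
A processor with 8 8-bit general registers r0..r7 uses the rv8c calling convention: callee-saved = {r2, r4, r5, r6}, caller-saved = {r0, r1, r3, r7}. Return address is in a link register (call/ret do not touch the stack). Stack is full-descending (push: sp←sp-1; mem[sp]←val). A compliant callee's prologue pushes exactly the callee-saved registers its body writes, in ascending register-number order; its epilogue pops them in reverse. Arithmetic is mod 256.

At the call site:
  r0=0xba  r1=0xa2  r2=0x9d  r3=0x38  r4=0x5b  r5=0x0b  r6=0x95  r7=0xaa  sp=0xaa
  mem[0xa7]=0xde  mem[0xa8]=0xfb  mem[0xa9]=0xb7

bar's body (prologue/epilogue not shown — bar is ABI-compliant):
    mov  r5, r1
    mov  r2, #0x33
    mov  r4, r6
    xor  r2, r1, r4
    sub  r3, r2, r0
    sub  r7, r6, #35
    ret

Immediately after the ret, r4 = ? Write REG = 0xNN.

prologue: push r2 → mem[0xa9]=0x9d, sp=0xa9
prologue: push r4 → mem[0xa8]=0x5b, sp=0xa8
prologue: push r5 → mem[0xa7]=0x0b, sp=0xa7
body[0] mov  r5, r1 → r5=0xa2
body[1] mov  r2, #0x33 → r2=0x33
body[2] mov  r4, r6 → r4=0x95
body[3] xor  r2, r1, r4 → r2=0x37
body[4] sub  r3, r2, r0 → r3=0x7d
body[5] sub  r7, r6, #35 → r7=0x72
epilogue: pop r5=0x0b, sp=0xa8
epilogue: pop r4=0x5b, sp=0xa9
epilogue: pop r2=0x9d, sp=0xaa
r4 is callee-saved → restored

REG = 0x5b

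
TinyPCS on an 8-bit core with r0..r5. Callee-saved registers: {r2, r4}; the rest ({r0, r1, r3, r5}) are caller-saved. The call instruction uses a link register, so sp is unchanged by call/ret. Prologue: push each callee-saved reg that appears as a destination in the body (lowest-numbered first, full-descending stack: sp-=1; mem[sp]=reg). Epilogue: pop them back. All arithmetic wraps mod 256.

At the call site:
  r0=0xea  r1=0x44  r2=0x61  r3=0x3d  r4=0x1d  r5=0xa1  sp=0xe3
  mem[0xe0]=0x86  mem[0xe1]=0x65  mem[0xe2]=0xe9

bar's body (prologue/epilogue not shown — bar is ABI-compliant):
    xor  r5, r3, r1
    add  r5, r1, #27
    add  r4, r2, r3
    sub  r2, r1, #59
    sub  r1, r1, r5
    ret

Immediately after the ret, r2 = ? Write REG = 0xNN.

REG = 0x61

prologue: push r2 -> mem[0xe2]=0x61, sp=0xe2
prologue: push r4 -> mem[0xe1]=0x1d, sp=0xe1
body[0] xor  r5, r3, r1 -> r5=0x79
body[1] add  r5, r1, #27 -> r5=0x5f
body[2] add  r4, r2, r3 -> r4=0x9e
body[3] sub  r2, r1, #59 -> r2=0x09
body[4] sub  r1, r1, r5 -> r1=0xe5
epilogue: pop r4=0x1d, sp=0xe2
epilogue: pop r2=0x61, sp=0xe3
r2 is callee-saved -> restored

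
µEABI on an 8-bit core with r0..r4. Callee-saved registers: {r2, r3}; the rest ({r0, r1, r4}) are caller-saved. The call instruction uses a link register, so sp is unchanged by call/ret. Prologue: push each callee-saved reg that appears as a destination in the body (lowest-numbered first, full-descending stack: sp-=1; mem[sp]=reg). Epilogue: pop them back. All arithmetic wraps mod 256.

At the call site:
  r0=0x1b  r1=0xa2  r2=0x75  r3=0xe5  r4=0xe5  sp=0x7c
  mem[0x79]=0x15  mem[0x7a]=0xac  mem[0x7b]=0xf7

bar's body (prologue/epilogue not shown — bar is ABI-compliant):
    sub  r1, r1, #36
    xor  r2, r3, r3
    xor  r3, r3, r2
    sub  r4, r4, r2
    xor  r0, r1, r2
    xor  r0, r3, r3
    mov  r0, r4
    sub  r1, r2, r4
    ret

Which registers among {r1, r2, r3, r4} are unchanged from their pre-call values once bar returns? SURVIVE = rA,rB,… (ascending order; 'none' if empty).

SURVIVE = r2,r3,r4

prologue: push r2 -> mem[0x7b]=0x75, sp=0x7b
prologue: push r3 -> mem[0x7a]=0xe5, sp=0x7a
body[0] sub  r1, r1, #36 -> r1=0x7e
body[1] xor  r2, r3, r3 -> r2=0x00
body[2] xor  r3, r3, r2 -> r3=0xe5
body[3] sub  r4, r4, r2 -> r4=0xe5
body[4] xor  r0, r1, r2 -> r0=0x7e
body[5] xor  r0, r3, r3 -> r0=0x00
body[6] mov  r0, r4 -> r0=0xe5
body[7] sub  r1, r2, r4 -> r1=0x1b
epilogue: pop r3=0xe5, sp=0x7b
epilogue: pop r2=0x75, sp=0x7c
r1: caller-saved, written=True
r2: callee-saved, written=True
r3: callee-saved, written=True
r4: caller-saved, written=True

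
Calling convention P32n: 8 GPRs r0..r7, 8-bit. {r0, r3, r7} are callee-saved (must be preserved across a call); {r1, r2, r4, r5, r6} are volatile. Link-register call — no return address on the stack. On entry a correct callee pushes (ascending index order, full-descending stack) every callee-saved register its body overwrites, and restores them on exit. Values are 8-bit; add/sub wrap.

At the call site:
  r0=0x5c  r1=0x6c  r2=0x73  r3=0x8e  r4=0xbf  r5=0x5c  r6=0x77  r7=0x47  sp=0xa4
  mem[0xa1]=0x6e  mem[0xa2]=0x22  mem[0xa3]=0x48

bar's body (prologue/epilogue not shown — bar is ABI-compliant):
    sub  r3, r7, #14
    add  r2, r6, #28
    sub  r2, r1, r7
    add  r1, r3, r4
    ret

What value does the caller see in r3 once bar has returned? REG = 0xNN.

prologue: push r3 -> mem[0xa3]=0x8e, sp=0xa3
body[0] sub  r3, r7, #14 -> r3=0x39
body[1] add  r2, r6, #28 -> r2=0x93
body[2] sub  r2, r1, r7 -> r2=0x25
body[3] add  r1, r3, r4 -> r1=0xf8
epilogue: pop r3=0x8e, sp=0xa4
r3 is callee-saved -> restored

REG = 0x8e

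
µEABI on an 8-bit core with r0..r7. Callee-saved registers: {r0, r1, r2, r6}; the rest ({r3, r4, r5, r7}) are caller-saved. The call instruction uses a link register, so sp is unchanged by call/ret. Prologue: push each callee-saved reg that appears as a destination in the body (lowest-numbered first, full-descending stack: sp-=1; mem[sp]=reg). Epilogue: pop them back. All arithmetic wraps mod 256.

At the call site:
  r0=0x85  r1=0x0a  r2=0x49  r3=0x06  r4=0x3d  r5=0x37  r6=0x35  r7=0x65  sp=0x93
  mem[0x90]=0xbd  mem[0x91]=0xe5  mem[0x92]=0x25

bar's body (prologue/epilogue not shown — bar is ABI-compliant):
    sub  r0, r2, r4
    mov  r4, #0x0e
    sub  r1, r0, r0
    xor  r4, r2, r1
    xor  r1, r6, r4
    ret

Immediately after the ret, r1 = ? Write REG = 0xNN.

REG = 0x0a

prologue: push r0 → mem[0x92]=0x85, sp=0x92
prologue: push r1 → mem[0x91]=0x0a, sp=0x91
body[0] sub  r0, r2, r4 → r0=0x0c
body[1] mov  r4, #0x0e → r4=0x0e
body[2] sub  r1, r0, r0 → r1=0x00
body[3] xor  r4, r2, r1 → r4=0x49
body[4] xor  r1, r6, r4 → r1=0x7c
epilogue: pop r1=0x0a, sp=0x92
epilogue: pop r0=0x85, sp=0x93
r1 is callee-saved → restored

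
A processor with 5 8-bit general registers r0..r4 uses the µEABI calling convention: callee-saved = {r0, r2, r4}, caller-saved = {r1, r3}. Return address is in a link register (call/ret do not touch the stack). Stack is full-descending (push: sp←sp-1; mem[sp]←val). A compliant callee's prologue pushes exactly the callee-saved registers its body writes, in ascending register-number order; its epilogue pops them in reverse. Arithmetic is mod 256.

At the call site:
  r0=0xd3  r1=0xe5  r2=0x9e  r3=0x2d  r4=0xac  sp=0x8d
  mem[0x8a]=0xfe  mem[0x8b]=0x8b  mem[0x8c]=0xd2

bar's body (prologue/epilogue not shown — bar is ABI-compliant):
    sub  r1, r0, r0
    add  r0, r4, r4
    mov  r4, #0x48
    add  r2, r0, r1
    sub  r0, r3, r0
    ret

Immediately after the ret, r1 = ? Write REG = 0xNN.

REG = 0x00

prologue: push r0 → mem[0x8c]=0xd3, sp=0x8c
prologue: push r2 → mem[0x8b]=0x9e, sp=0x8b
prologue: push r4 → mem[0x8a]=0xac, sp=0x8a
body[0] sub  r1, r0, r0 → r1=0x00
body[1] add  r0, r4, r4 → r0=0x58
body[2] mov  r4, #0x48 → r4=0x48
body[3] add  r2, r0, r1 → r2=0x58
body[4] sub  r0, r3, r0 → r0=0xd5
epilogue: pop r4=0xac, sp=0x8b
epilogue: pop r2=0x9e, sp=0x8c
epilogue: pop r0=0xd3, sp=0x8d
r1 is caller-saved → body value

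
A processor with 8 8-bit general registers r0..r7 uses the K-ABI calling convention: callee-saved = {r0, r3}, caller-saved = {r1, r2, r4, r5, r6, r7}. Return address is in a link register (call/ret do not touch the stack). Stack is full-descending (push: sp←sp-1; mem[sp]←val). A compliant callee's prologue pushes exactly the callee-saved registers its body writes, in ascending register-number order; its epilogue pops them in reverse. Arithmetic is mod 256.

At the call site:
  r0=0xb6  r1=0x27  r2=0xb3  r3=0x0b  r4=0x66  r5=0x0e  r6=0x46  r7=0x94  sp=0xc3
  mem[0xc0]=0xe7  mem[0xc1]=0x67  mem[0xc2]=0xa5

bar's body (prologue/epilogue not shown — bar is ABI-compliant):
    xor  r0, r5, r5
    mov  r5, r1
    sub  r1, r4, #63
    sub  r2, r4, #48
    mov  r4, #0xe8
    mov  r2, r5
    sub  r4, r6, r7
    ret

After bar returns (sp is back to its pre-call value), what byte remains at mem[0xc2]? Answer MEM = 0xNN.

prologue: push r0 → mem[0xc2]=0xb6, sp=0xc2
body[0] xor  r0, r5, r5 → r0=0x00
body[1] mov  r5, r1 → r5=0x27
body[2] sub  r1, r4, #63 → r1=0x27
body[3] sub  r2, r4, #48 → r2=0x36
body[4] mov  r4, #0xe8 → r4=0xe8
body[5] mov  r2, r5 → r2=0x27
body[6] sub  r4, r6, r7 → r4=0xb2
epilogue: pop r0=0xb6, sp=0xc3
prologue pushed ['r0'] at ['0xc2']

MEM = 0xb6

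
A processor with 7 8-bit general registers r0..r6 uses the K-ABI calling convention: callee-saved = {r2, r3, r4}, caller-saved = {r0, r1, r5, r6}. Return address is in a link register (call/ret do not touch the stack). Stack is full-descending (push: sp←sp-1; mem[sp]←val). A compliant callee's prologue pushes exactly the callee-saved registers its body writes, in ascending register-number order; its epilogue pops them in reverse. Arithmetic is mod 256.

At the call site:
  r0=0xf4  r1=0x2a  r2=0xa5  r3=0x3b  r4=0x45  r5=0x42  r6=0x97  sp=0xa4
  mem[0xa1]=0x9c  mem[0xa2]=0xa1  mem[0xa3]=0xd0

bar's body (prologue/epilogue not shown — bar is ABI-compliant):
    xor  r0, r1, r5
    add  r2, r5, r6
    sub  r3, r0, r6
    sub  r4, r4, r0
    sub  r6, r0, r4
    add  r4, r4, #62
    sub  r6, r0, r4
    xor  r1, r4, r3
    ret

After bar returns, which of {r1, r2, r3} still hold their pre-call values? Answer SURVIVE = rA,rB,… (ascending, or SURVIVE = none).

SURVIVE = r2,r3

prologue: push r2 -> mem[0xa3]=0xa5, sp=0xa3
prologue: push r3 -> mem[0xa2]=0x3b, sp=0xa2
prologue: push r4 -> mem[0xa1]=0x45, sp=0xa1
body[0] xor  r0, r1, r5 -> r0=0x68
body[1] add  r2, r5, r6 -> r2=0xd9
body[2] sub  r3, r0, r6 -> r3=0xd1
body[3] sub  r4, r4, r0 -> r4=0xdd
body[4] sub  r6, r0, r4 -> r6=0x8b
body[5] add  r4, r4, #62 -> r4=0x1b
body[6] sub  r6, r0, r4 -> r6=0x4d
body[7] xor  r1, r4, r3 -> r1=0xca
epilogue: pop r4=0x45, sp=0xa2
epilogue: pop r3=0x3b, sp=0xa3
epilogue: pop r2=0xa5, sp=0xa4
r1: caller-saved, written=True
r2: callee-saved, written=True
r3: callee-saved, written=True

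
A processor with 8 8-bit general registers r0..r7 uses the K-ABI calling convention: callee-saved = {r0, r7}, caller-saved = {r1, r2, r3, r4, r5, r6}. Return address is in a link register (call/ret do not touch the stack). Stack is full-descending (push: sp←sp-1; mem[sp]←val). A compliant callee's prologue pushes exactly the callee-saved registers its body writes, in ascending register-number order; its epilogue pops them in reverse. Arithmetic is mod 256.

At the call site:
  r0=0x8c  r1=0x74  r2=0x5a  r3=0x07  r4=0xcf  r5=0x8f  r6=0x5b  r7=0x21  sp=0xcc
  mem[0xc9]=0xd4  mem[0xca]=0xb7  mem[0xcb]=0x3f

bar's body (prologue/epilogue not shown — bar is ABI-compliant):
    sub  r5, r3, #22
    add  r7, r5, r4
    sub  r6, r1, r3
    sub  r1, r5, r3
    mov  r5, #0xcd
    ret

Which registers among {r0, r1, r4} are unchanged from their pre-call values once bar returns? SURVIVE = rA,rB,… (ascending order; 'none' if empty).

SURVIVE = r0,r4

prologue: push r7 -> mem[0xcb]=0x21, sp=0xcb
body[0] sub  r5, r3, #22 -> r5=0xf1
body[1] add  r7, r5, r4 -> r7=0xc0
body[2] sub  r6, r1, r3 -> r6=0x6d
body[3] sub  r1, r5, r3 -> r1=0xea
body[4] mov  r5, #0xcd -> r5=0xcd
epilogue: pop r7=0x21, sp=0xcc
r0: callee-saved, written=False
r1: caller-saved, written=True
r4: caller-saved, written=False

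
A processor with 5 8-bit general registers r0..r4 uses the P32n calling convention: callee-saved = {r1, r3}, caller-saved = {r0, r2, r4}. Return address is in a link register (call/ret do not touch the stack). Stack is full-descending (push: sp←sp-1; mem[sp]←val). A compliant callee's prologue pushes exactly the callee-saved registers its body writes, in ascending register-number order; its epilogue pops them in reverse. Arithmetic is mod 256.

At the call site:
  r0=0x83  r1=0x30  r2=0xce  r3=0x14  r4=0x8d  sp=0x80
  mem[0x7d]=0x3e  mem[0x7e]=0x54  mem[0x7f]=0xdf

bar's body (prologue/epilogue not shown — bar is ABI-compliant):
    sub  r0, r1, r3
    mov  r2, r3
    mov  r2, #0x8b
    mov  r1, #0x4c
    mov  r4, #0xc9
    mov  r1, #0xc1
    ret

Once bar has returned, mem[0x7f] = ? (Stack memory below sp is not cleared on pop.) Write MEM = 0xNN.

MEM = 0x30

prologue: push r1 → mem[0x7f]=0x30, sp=0x7f
body[0] sub  r0, r1, r3 → r0=0x1c
body[1] mov  r2, r3 → r2=0x14
body[2] mov  r2, #0x8b → r2=0x8b
body[3] mov  r1, #0x4c → r1=0x4c
body[4] mov  r4, #0xc9 → r4=0xc9
body[5] mov  r1, #0xc1 → r1=0xc1
epilogue: pop r1=0x30, sp=0x80
prologue pushed ['r1'] at ['0x7f']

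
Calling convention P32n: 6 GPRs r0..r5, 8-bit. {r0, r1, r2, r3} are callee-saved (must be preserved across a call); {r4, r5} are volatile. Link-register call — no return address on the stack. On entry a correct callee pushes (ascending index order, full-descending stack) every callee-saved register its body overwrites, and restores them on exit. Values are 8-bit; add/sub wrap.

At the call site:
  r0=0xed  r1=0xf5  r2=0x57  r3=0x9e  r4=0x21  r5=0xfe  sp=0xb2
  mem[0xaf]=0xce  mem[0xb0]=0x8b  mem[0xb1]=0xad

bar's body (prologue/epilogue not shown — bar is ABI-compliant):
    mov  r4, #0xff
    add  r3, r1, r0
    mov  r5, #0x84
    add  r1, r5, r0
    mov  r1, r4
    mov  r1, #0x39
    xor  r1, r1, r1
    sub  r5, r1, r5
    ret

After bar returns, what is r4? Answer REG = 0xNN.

REG = 0xff

prologue: push r1 → mem[0xb1]=0xf5, sp=0xb1
prologue: push r3 → mem[0xb0]=0x9e, sp=0xb0
body[0] mov  r4, #0xff → r4=0xff
body[1] add  r3, r1, r0 → r3=0xe2
body[2] mov  r5, #0x84 → r5=0x84
body[3] add  r1, r5, r0 → r1=0x71
body[4] mov  r1, r4 → r1=0xff
body[5] mov  r1, #0x39 → r1=0x39
body[6] xor  r1, r1, r1 → r1=0x00
body[7] sub  r5, r1, r5 → r5=0x7c
epilogue: pop r3=0x9e, sp=0xb1
epilogue: pop r1=0xf5, sp=0xb2
r4 is caller-saved → body value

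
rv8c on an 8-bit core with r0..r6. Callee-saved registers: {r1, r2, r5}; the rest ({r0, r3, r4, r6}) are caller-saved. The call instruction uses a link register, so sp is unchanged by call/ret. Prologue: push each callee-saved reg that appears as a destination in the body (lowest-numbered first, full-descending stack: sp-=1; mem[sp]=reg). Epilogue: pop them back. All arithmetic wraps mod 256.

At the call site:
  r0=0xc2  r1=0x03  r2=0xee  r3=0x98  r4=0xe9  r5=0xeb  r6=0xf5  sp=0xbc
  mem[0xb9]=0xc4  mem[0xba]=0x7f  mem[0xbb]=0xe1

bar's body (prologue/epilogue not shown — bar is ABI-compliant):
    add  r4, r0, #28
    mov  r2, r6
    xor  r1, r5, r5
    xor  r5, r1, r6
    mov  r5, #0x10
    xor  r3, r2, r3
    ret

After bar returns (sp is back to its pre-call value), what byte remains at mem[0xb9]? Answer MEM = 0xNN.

prologue: push r1 → mem[0xbb]=0x03, sp=0xbb
prologue: push r2 → mem[0xba]=0xee, sp=0xba
prologue: push r5 → mem[0xb9]=0xeb, sp=0xb9
body[0] add  r4, r0, #28 → r4=0xde
body[1] mov  r2, r6 → r2=0xf5
body[2] xor  r1, r5, r5 → r1=0x00
body[3] xor  r5, r1, r6 → r5=0xf5
body[4] mov  r5, #0x10 → r5=0x10
body[5] xor  r3, r2, r3 → r3=0x6d
epilogue: pop r5=0xeb, sp=0xba
epilogue: pop r2=0xee, sp=0xbb
epilogue: pop r1=0x03, sp=0xbc
prologue pushed ['r1', 'r2', 'r5'] at ['0xbb', '0xba', '0xb9']

MEM = 0xeb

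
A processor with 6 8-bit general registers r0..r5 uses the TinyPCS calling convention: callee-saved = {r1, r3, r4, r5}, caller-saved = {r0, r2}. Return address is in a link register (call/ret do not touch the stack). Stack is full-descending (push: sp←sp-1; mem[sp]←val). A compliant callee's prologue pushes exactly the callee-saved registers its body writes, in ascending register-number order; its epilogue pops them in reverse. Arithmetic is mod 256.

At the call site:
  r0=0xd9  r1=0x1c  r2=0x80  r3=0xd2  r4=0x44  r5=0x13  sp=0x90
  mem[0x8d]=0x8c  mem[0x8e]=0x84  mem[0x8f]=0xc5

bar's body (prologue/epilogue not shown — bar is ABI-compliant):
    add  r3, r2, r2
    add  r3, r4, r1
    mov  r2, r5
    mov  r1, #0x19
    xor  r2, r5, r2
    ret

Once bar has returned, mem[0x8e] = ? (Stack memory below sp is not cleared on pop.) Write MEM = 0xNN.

MEM = 0xd2

prologue: push r1 → mem[0x8f]=0x1c, sp=0x8f
prologue: push r3 → mem[0x8e]=0xd2, sp=0x8e
body[0] add  r3, r2, r2 → r3=0x00
body[1] add  r3, r4, r1 → r3=0x60
body[2] mov  r2, r5 → r2=0x13
body[3] mov  r1, #0x19 → r1=0x19
body[4] xor  r2, r5, r2 → r2=0x00
epilogue: pop r3=0xd2, sp=0x8f
epilogue: pop r1=0x1c, sp=0x90
prologue pushed ['r1', 'r3'] at ['0x8f', '0x8e']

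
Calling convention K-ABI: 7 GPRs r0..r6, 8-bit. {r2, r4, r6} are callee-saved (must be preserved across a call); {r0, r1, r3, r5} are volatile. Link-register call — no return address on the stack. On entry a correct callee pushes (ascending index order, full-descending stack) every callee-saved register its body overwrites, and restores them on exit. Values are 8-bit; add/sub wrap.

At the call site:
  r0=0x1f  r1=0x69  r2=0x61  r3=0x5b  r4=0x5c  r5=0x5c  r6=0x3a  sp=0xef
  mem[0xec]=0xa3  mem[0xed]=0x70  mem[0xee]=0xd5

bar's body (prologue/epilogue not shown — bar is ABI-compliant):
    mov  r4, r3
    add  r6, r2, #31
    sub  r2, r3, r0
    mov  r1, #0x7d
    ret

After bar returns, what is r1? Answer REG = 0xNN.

REG = 0x7d

prologue: push r2 → mem[0xee]=0x61, sp=0xee
prologue: push r4 → mem[0xed]=0x5c, sp=0xed
prologue: push r6 → mem[0xec]=0x3a, sp=0xec
body[0] mov  r4, r3 → r4=0x5b
body[1] add  r6, r2, #31 → r6=0x80
body[2] sub  r2, r3, r0 → r2=0x3c
body[3] mov  r1, #0x7d → r1=0x7d
epilogue: pop r6=0x3a, sp=0xed
epilogue: pop r4=0x5c, sp=0xee
epilogue: pop r2=0x61, sp=0xef
r1 is caller-saved → body value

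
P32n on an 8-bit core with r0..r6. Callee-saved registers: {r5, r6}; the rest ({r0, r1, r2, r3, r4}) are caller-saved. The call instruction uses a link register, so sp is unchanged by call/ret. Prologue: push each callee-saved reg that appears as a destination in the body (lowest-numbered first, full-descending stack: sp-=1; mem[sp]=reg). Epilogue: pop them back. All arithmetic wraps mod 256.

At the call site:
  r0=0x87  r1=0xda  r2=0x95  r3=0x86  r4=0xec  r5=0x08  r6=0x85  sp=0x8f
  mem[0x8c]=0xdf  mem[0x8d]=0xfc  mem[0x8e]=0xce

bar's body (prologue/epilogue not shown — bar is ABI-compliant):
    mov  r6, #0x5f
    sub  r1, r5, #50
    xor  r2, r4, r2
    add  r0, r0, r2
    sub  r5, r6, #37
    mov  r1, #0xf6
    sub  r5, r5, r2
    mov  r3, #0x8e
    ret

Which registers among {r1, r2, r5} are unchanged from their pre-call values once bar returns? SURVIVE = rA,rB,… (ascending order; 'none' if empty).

prologue: push r5 → mem[0x8e]=0x08, sp=0x8e
prologue: push r6 → mem[0x8d]=0x85, sp=0x8d
body[0] mov  r6, #0x5f → r6=0x5f
body[1] sub  r1, r5, #50 → r1=0xd6
body[2] xor  r2, r4, r2 → r2=0x79
body[3] add  r0, r0, r2 → r0=0x00
body[4] sub  r5, r6, #37 → r5=0x3a
body[5] mov  r1, #0xf6 → r1=0xf6
body[6] sub  r5, r5, r2 → r5=0xc1
body[7] mov  r3, #0x8e → r3=0x8e
epilogue: pop r6=0x85, sp=0x8e
epilogue: pop r5=0x08, sp=0x8f
r1: caller-saved, written=True
r2: caller-saved, written=True
r5: callee-saved, written=True

SURVIVE = r5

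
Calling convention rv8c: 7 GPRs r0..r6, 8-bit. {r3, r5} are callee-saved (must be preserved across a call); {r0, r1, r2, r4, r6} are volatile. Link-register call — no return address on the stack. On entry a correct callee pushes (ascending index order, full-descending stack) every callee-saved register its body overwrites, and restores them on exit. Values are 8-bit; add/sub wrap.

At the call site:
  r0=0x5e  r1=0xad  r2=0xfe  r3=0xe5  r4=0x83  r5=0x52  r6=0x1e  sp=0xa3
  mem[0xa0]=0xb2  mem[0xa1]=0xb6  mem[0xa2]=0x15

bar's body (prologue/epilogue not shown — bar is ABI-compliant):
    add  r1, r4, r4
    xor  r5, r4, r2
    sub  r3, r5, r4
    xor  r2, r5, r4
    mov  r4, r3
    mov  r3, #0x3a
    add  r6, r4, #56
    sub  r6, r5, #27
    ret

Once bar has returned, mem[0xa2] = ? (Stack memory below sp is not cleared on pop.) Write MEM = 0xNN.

MEM = 0xe5

prologue: push r3 -> mem[0xa2]=0xe5, sp=0xa2
prologue: push r5 -> mem[0xa1]=0x52, sp=0xa1
body[0] add  r1, r4, r4 -> r1=0x06
body[1] xor  r5, r4, r2 -> r5=0x7d
body[2] sub  r3, r5, r4 -> r3=0xfa
body[3] xor  r2, r5, r4 -> r2=0xfe
body[4] mov  r4, r3 -> r4=0xfa
body[5] mov  r3, #0x3a -> r3=0x3a
body[6] add  r6, r4, #56 -> r6=0x32
body[7] sub  r6, r5, #27 -> r6=0x62
epilogue: pop r5=0x52, sp=0xa2
epilogue: pop r3=0xe5, sp=0xa3
prologue pushed ['r3', 'r5'] at ['0xa2', '0xa1']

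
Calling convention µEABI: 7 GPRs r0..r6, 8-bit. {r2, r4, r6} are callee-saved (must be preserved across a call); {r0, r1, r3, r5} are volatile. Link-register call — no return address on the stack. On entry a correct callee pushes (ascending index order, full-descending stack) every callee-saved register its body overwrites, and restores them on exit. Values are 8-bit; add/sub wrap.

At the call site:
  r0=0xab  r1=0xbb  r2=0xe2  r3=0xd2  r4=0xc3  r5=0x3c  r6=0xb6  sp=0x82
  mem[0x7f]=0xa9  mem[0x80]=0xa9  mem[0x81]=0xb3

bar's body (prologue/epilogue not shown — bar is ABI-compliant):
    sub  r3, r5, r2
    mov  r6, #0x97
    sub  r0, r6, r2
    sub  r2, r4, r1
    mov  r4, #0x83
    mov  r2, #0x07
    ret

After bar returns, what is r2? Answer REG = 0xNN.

REG = 0xe2

prologue: push r2 -> mem[0x81]=0xe2, sp=0x81
prologue: push r4 -> mem[0x80]=0xc3, sp=0x80
prologue: push r6 -> mem[0x7f]=0xb6, sp=0x7f
body[0] sub  r3, r5, r2 -> r3=0x5a
body[1] mov  r6, #0x97 -> r6=0x97
body[2] sub  r0, r6, r2 -> r0=0xb5
body[3] sub  r2, r4, r1 -> r2=0x08
body[4] mov  r4, #0x83 -> r4=0x83
body[5] mov  r2, #0x07 -> r2=0x07
epilogue: pop r6=0xb6, sp=0x80
epilogue: pop r4=0xc3, sp=0x81
epilogue: pop r2=0xe2, sp=0x82
r2 is callee-saved -> restored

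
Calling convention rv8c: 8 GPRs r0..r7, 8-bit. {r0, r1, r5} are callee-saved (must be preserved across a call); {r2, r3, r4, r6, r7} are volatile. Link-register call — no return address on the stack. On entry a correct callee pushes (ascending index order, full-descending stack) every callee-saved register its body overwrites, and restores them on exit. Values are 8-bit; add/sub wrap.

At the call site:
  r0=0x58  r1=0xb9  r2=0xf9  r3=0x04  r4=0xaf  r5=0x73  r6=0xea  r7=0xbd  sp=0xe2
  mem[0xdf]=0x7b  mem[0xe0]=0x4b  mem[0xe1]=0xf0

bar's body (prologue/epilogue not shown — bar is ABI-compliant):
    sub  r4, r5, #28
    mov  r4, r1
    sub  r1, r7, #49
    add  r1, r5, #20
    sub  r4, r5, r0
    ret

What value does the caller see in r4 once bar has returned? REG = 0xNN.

REG = 0x1b

prologue: push r1 -> mem[0xe1]=0xb9, sp=0xe1
body[0] sub  r4, r5, #28 -> r4=0x57
body[1] mov  r4, r1 -> r4=0xb9
body[2] sub  r1, r7, #49 -> r1=0x8c
body[3] add  r1, r5, #20 -> r1=0x87
body[4] sub  r4, r5, r0 -> r4=0x1b
epilogue: pop r1=0xb9, sp=0xe2
r4 is caller-saved -> body value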